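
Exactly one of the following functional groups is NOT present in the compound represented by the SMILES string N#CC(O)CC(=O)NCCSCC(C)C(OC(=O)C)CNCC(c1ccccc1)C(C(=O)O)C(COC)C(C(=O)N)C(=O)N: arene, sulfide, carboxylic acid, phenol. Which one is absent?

phenol

sulfide: present (CH2SCH2 — C–S–C linkage → sulfide (thioether)).
carboxylic acid: present (CH(COOH) — pendant –COOH: carbonyl C bonded to C and –OH → carboxylic acid).
arene: present (CH(C6H5) — pendant –C6H5: benzene ring → arene).
phenol: absent. In CH(OH), the –OH is on an sp³ carbon, not on an aromatic ring, so it is an alcohol.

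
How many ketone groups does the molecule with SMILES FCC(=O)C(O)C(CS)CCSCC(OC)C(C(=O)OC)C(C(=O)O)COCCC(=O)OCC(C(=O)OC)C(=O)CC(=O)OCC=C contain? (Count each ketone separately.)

2

halogen on an sp³ carbon → alkyl halide.
–C(=O)– with carbon on both sides → ketone.
–OH on an sp³ carbon → alcohol (secondary).
pendant –CH2SH → thiol.
C–S–C linkage → sulfide (thioether).
pendant –OCH3: C–O–C with sp³ C, no adjacent C=O → ether.
pendant –COOCH3: carbonyl C bonded to C and –OCH3 → ester.
pendant –COOH: carbonyl C bonded to C and –OH → carboxylic acid.
C–O–C with sp³ carbons on both sides and no adjacent C=O → ether.
–C(=O)–O–C with C on the carbonyl side → ester.
pendant –COOCH3: carbonyl C bonded to C and –OCH3 → ester.
–C(=O)– with carbon on both sides → ketone.
–C(=O)–O–C with C on the carbonyl side → ester.
C=C double bond → alkene.
Ketone appears at: CO, CO → 2.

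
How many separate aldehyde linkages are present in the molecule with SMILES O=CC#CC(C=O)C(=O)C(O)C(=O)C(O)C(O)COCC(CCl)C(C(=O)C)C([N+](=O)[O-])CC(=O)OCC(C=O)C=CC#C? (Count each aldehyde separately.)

3

Working along the chain:
  OHC: terminal –CHO: carbonyl C bonded to H and C → aldehyde.
  C≡C: C≡C triple bond → alkyne.
  CH(CHO): pendant –CHO: carbonyl C bonded to C and H → aldehyde.
  CO: –C(=O)– with carbon on both sides → ketone.
  CH(OH): –OH on an sp³ carbon → alcohol (secondary).
  CO: –C(=O)– with carbon on both sides → ketone.
  CH(OH): –OH on an sp³ carbon → alcohol (secondary).
  CH(OH): –OH on an sp³ carbon → alcohol (secondary).
  CH2OCH2: C–O–C with sp³ carbons on both sides and no adjacent C=O → ether.
  CH(CH2Cl): pendant –CH2X: halogen on sp³ carbon → alkyl halide.
  CH(COCH3): pendant –COCH3: carbonyl C bonded to two carbons → ketone.
  CH(NO2): –NO2 on an sp³ carbon → nitro (the N=O is not a carbonyl).
  CH2COOCH2: –C(=O)–O–C with C on the carbonyl side → ester.
  CH(CHO): pendant –CHO: carbonyl C bonded to C and H → aldehyde.
  CH=CH: C=C double bond → alkene.
  C≡CH: C≡C triple bond → alkyne.
Aldehyde appears at: OHC, CH(CHO), CH(CHO) → 3.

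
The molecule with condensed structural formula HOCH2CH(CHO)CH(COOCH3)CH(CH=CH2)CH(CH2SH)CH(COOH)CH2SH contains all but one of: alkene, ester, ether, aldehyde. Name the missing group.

ester: present (CH(COOCH3) — pendant –COOCH3: carbonyl C bonded to C and –OCH3 → ester).
alkene: present (CH(CH=CH2) — pendant –CH=CH2: C=C double bond → alkene).
aldehyde: present (CH(CHO) — pendant –CHO: carbonyl C bonded to C and H → aldehyde).
ether: absent. In CH(COOCH3), the C–O–C oxygen is adjacent to a C=O, so it belongs to an ester, not an ether.

ether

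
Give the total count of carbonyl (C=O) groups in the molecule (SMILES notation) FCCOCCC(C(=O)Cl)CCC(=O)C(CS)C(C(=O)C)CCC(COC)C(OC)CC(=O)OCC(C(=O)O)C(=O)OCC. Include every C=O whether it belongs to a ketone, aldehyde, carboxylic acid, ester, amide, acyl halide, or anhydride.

CH(COCl): acyl halide, 1 C=O (running total 1).
CO: ketone, 1 C=O (running total 2).
CH(COCH3): ketone, 1 C=O (running total 3).
CH2COOCH2: ester, 1 C=O (running total 4).
CH(COOH): carboxylic acid, 1 C=O (running total 5).
COOCH2CH3: ester, 1 C=O (running total 6).

6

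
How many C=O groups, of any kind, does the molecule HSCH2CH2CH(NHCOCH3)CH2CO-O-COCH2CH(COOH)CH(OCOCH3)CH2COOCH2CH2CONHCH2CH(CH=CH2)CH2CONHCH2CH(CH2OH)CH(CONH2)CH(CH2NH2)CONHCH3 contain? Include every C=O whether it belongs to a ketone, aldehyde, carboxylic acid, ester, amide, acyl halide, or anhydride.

10

CH(NHCOCH3): amide, 1 C=O (running total 1).
CH2CO-O-COCH2: anhydride, 2 C=O (running total 3).
CH(COOH): carboxylic acid, 1 C=O (running total 4).
CH(OCOCH3): ester, 1 C=O (running total 5).
CH2COOCH2: ester, 1 C=O (running total 6).
CH2CONHCH2: amide, 1 C=O (running total 7).
CH2CONHCH2: amide, 1 C=O (running total 8).
CH(CONH2): amide, 1 C=O (running total 9).
CONHCH3: amide, 1 C=O (running total 10).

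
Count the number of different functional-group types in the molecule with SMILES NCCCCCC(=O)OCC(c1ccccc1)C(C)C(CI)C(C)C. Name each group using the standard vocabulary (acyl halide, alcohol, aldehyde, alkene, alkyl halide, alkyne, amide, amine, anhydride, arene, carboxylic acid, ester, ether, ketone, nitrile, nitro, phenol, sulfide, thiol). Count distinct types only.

Working along the chain:
  H2NCH2: –NH2 on an sp³ carbon with no adjacent C=O → amine.
  CH2COOCH2: –C(=O)–O–C with C on the carbonyl side → ester.
  CH(C6H5): pendant –C6H5: benzene ring → arene.
  CH(CH2I): pendant –CH2X: halogen on sp³ carbon → alkyl halide.
Distinct types present: alkyl halide, amine, arene, ester.

4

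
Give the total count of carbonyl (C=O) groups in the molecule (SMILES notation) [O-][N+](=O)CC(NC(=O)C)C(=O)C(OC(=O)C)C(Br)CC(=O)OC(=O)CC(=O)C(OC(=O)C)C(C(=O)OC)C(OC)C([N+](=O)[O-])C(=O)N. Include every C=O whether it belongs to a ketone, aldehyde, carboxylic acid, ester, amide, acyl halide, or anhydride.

CH(NHCOCH3): amide, 1 C=O (running total 1).
CO: ketone, 1 C=O (running total 2).
CH(OCOCH3): ester, 1 C=O (running total 3).
CH2CO-O-COCH2: anhydride, 2 C=O (running total 5).
CO: ketone, 1 C=O (running total 6).
CH(OCOCH3): ester, 1 C=O (running total 7).
CH(COOCH3): ester, 1 C=O (running total 8).
CONH2: amide, 1 C=O (running total 9).

9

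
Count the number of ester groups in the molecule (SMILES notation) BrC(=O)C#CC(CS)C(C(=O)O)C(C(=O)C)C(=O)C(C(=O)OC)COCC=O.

Reading the structure from left to right:
  BrCO: –C(=O)Br: carbonyl C bonded to C and to a halogen → acyl halide (not alkyl halide).
  C≡C: C≡C triple bond → alkyne.
  CH(CH2SH): pendant –CH2SH → thiol.
  CH(COOH): pendant –COOH: carbonyl C bonded to C and –OH → carboxylic acid.
  CH(COCH3): pendant –COCH3: carbonyl C bonded to two carbons → ketone.
  CO: –C(=O)– with carbon on both sides → ketone.
  CH(COOCH3): pendant –COOCH3: carbonyl C bonded to C and –OCH3 → ester.
  CH2OCH2: C–O–C with sp³ carbons on both sides and no adjacent C=O → ether.
  CHO: terminal –CHO: carbonyl C bonded to H and C → aldehyde.
Ester appears at: CH(COOCH3) → 1.

1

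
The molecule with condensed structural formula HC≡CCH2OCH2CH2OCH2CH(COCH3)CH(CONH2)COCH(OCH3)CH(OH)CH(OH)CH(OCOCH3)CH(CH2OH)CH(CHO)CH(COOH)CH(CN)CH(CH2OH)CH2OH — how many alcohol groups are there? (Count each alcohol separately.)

Working along the chain:
  HC≡C: C≡C triple bond → alkyne.
  CH2OCH2: C–O–C with sp³ carbons on both sides and no adjacent C=O → ether.
  CH2OCH2: C–O–C with sp³ carbons on both sides and no adjacent C=O → ether.
  CH(COCH3): pendant –COCH3: carbonyl C bonded to two carbons → ketone.
  CH(CONH2): pendant –CONH2: carbonyl C bonded to C and N → amide.
  CO: –C(=O)– with carbon on both sides → ketone.
  CH(OCH3): pendant –OCH3: C–O–C with sp³ C, no adjacent C=O → ether.
  CH(OH): –OH on an sp³ carbon → alcohol (secondary).
  CH(OH): –OH on an sp³ carbon → alcohol (secondary).
  CH(OCOCH3): pendant –OC(=O)CH3: an acyloxy group → ester.
  CH(CH2OH): pendant –CH2OH on an sp³ backbone C → alcohol.
  CH(CHO): pendant –CHO: carbonyl C bonded to C and H → aldehyde.
  CH(COOH): pendant –COOH: carbonyl C bonded to C and –OH → carboxylic acid.
  CH(CN): pendant –C≡N: nitrile.
  CH(CH2OH): pendant –CH2OH on an sp³ backbone C → alcohol.
  CH2OH: –OH on an sp³ carbon → alcohol.
Alcohol appears at: CH(OH), CH(OH), CH(CH2OH), CH(CH2OH), CH2OH → 5.

5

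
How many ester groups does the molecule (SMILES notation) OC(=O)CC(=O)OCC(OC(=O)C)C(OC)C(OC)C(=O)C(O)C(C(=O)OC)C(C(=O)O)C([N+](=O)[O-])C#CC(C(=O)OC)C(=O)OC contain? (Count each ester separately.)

5

–COOH: carbonyl C bonded to –OH and C → carboxylic acid (the –OH is not a separate alcohol).
–C(=O)–O–C with C on the carbonyl side → ester.
pendant –OC(=O)CH3: an acyloxy group → ester.
pendant –OCH3: C–O–C with sp³ C, no adjacent C=O → ether.
pendant –OCH3: C–O–C with sp³ C, no adjacent C=O → ether.
–C(=O)– with carbon on both sides → ketone.
–OH on an sp³ carbon → alcohol (secondary).
pendant –COOCH3: carbonyl C bonded to C and –OCH3 → ester.
pendant –COOH: carbonyl C bonded to C and –OH → carboxylic acid.
–NO2 on an sp³ carbon → nitro (the N=O is not a carbonyl).
C≡C triple bond → alkyne.
pendant –COOCH3: carbonyl C bonded to C and –OCH3 → ester.
–C(=O)OCH3: carbonyl C bonded to C and to –OCH3 → ester (not ketone + ether).
Ester appears at: CH2COOCH2, CH(OCOCH3), CH(COOCH3), CH(COOCH3), COOCH3 → 5.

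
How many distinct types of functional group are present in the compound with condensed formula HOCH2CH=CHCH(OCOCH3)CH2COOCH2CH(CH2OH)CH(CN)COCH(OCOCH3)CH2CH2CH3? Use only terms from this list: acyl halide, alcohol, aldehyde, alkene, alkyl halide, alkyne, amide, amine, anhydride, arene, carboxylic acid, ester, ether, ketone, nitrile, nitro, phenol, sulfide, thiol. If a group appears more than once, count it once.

Working along the chain:
  HOCH2: HO– on an sp³ carbon → alcohol.
  CH=CH: C=C double bond → alkene.
  CH(OCOCH3): pendant –OC(=O)CH3: an acyloxy group → ester.
  CH2COOCH2: –C(=O)–O–C with C on the carbonyl side → ester.
  CH(CH2OH): pendant –CH2OH on an sp³ backbone C → alcohol.
  CH(CN): pendant –C≡N: nitrile.
  CO: –C(=O)– with carbon on both sides → ketone.
  CH(OCOCH3): pendant –OC(=O)CH3: an acyloxy group → ester.
Distinct types present: alcohol, alkene, ester, ketone, nitrile.

5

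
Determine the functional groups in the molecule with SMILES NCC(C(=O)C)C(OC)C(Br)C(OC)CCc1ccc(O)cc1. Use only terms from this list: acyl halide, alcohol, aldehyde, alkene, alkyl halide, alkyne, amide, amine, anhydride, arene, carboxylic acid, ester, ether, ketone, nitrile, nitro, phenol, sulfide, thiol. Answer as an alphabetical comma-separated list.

alkyl halide, amine, arene, ether, ketone, phenol

Reading the structure from left to right:
  H2NCH2: –NH2 on an sp³ carbon with no adjacent C=O → amine.
  CH(COCH3): pendant –COCH3: carbonyl C bonded to two carbons → ketone.
  CH(OCH3): pendant –OCH3: C–O–C with sp³ C, no adjacent C=O → ether.
  CH(Br): halogen on an sp³ carbon → alkyl halide.
  CH(OCH3): pendant –OCH3: C–O–C with sp³ C, no adjacent C=O → ether.
  C6H4OH: –OH attached directly to an aromatic ring → phenol (not alcohol); the ring itself is an arene.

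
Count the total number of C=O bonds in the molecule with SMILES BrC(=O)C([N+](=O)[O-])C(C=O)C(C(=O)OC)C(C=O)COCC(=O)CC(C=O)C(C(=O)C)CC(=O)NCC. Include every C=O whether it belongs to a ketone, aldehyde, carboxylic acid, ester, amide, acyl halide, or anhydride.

BrCO: acyl halide, 1 C=O (running total 1).
CH(CHO): aldehyde, 1 C=O (running total 2).
CH(COOCH3): ester, 1 C=O (running total 3).
CH(CHO): aldehyde, 1 C=O (running total 4).
CO: ketone, 1 C=O (running total 5).
CH(CHO): aldehyde, 1 C=O (running total 6).
CH(COCH3): ketone, 1 C=O (running total 7).
CH2CONHCH2: amide, 1 C=O (running total 8).

8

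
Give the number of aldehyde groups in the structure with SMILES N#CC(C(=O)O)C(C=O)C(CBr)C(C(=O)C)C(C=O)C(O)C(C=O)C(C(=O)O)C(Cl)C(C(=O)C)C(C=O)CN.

Taking each segment in turn:
  N≡C: N≡C–: carbon triple-bonded to nitrogen → nitrile.
  CH(COOH): pendant –COOH: carbonyl C bonded to C and –OH → carboxylic acid.
  CH(CHO): pendant –CHO: carbonyl C bonded to C and H → aldehyde.
  CH(CH2Br): pendant –CH2X: halogen on sp³ carbon → alkyl halide.
  CH(COCH3): pendant –COCH3: carbonyl C bonded to two carbons → ketone.
  CH(CHO): pendant –CHO: carbonyl C bonded to C and H → aldehyde.
  CH(OH): –OH on an sp³ carbon → alcohol (secondary).
  CH(CHO): pendant –CHO: carbonyl C bonded to C and H → aldehyde.
  CH(COOH): pendant –COOH: carbonyl C bonded to C and –OH → carboxylic acid.
  CH(Cl): halogen on an sp³ carbon → alkyl halide.
  CH(COCH3): pendant –COCH3: carbonyl C bonded to two carbons → ketone.
  CH(CHO): pendant –CHO: carbonyl C bonded to C and H → aldehyde.
  CH2NH2: –NH2 on an sp³ carbon with no adjacent C=O → amine.
Aldehyde appears at: CH(CHO), CH(CHO), CH(CHO), CH(CHO) → 4.

4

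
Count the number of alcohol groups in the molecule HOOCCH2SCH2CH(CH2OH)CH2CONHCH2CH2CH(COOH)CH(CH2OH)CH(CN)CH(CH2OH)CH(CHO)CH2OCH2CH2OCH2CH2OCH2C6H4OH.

Taking each segment in turn:
  HOOC: –COOH: carbonyl C bonded to –OH and C → carboxylic acid (the –OH is not a separate alcohol).
  CH2SCH2: C–S–C linkage → sulfide (thioether).
  CH(CH2OH): pendant –CH2OH on an sp³ backbone C → alcohol.
  CH2CONHCH2: –C(=O)–N– linkage → amide (the N is not an amine).
  CH(COOH): pendant –COOH: carbonyl C bonded to C and –OH → carboxylic acid.
  CH(CH2OH): pendant –CH2OH on an sp³ backbone C → alcohol.
  CH(CN): pendant –C≡N: nitrile.
  CH(CH2OH): pendant –CH2OH on an sp³ backbone C → alcohol.
  CH(CHO): pendant –CHO: carbonyl C bonded to C and H → aldehyde.
  CH2OCH2: C–O–C with sp³ carbons on both sides and no adjacent C=O → ether.
  CH2OCH2: C–O–C with sp³ carbons on both sides and no adjacent C=O → ether.
  CH2OCH2: C–O–C with sp³ carbons on both sides and no adjacent C=O → ether.
  C6H4OH: –OH attached directly to an aromatic ring → phenol (not alcohol); the ring itself is an arene.
Alcohol appears at: CH(CH2OH), CH(CH2OH), CH(CH2OH) → 3.

3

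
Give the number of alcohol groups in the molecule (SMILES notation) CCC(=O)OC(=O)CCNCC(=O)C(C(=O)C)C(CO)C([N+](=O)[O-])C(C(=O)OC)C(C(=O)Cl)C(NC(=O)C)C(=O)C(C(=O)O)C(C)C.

1

Taking each segment in turn:
  CH2CO-O-COCH2: two acyl groups sharing one oxygen, –C(=O)–O–C(=O)– → anhydride.
  CH2NHCH2: C–N–C with sp³ carbons and no adjacent C=O → amine (secondary).
  CO: –C(=O)– with carbon on both sides → ketone.
  CH(COCH3): pendant –COCH3: carbonyl C bonded to two carbons → ketone.
  CH(CH2OH): pendant –CH2OH on an sp³ backbone C → alcohol.
  CH(NO2): –NO2 on an sp³ carbon → nitro (the N=O is not a carbonyl).
  CH(COOCH3): pendant –COOCH3: carbonyl C bonded to C and –OCH3 → ester.
  CH(COCl): pendant –C(=O)X: carbonyl C bonded to C and halogen → acyl halide.
  CH(NHCOCH3): pendant –NHC(=O)CH3: N bonded to a carbonyl → amide (not amine).
  CO: –C(=O)– with carbon on both sides → ketone.
  CH(COOH): pendant –COOH: carbonyl C bonded to C and –OH → carboxylic acid.
Alcohol appears at: CH(CH2OH) → 1.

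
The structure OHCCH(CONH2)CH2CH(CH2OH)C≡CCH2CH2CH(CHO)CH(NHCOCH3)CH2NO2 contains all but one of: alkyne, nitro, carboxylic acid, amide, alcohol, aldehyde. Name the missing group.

amide: present (CH(CONH2) — pendant –CONH2: carbonyl C bonded to C and N → amide).
aldehyde: present (OHC — terminal –CHO: carbonyl C bonded to H and C → aldehyde).
nitro: present (CH2NO2 — –NO2 on carbon → nitro group).
alkyne: present (C≡C — C≡C triple bond → alkyne).
alcohol: present (CH(CH2OH) — pendant –CH2OH on an sp³ backbone C → alcohol).
carboxylic acid: absent. In each of CH(CONH2) and CH(NHCOCH3), the carbonyl is bonded to nitrogen, not to –OH; that is an amide.

carboxylic acid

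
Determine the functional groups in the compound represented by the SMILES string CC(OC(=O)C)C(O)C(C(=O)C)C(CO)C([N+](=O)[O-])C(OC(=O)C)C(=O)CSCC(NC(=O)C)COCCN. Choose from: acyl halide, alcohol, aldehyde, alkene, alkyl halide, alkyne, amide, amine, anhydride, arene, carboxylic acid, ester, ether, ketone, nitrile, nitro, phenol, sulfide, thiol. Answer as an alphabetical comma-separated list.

pendant –OC(=O)CH3: an acyloxy group → ester.
–OH on an sp³ carbon → alcohol (secondary).
pendant –COCH3: carbonyl C bonded to two carbons → ketone.
pendant –CH2OH on an sp³ backbone C → alcohol.
–NO2 on an sp³ carbon → nitro (the N=O is not a carbonyl).
pendant –OC(=O)CH3: an acyloxy group → ester.
–C(=O)– with carbon on both sides → ketone.
C–S–C linkage → sulfide (thioether).
pendant –NHC(=O)CH3: N bonded to a carbonyl → amide (not amine).
C–O–C with sp³ carbons on both sides and no adjacent C=O → ether.
–NH2 on an sp³ carbon with no adjacent C=O → amine.

alcohol, amide, amine, ester, ether, ketone, nitro, sulfide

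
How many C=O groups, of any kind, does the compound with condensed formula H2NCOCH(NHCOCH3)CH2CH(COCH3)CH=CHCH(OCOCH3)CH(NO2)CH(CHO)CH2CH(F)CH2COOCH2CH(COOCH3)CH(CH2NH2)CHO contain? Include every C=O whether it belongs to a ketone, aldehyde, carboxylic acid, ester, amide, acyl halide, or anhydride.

8

H2NCO: amide, 1 C=O (running total 1).
CH(NHCOCH3): amide, 1 C=O (running total 2).
CH(COCH3): ketone, 1 C=O (running total 3).
CH(OCOCH3): ester, 1 C=O (running total 4).
CH(CHO): aldehyde, 1 C=O (running total 5).
CH2COOCH2: ester, 1 C=O (running total 6).
CH(COOCH3): ester, 1 C=O (running total 7).
CHO: aldehyde, 1 C=O (running total 8).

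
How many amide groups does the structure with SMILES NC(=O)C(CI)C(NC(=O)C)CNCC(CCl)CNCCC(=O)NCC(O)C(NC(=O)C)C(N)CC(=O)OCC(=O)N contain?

5

–C(=O)NH2: carbonyl C bonded to C and to N → amide (the N is not a separate amine).
pendant –CH2X: halogen on sp³ carbon → alkyl halide.
pendant –NHC(=O)CH3: N bonded to a carbonyl → amide (not amine).
C–N–C with sp³ carbons and no adjacent C=O → amine (secondary).
pendant –CH2X: halogen on sp³ carbon → alkyl halide.
C–N–C with sp³ carbons and no adjacent C=O → amine (secondary).
–C(=O)–N– linkage → amide (the N is not an amine).
–OH on an sp³ carbon → alcohol (secondary).
pendant –NHC(=O)CH3: N bonded to a carbonyl → amide (not amine).
–NH2 on an sp³ carbon with no adjacent C=O → amine.
–C(=O)–O–C with C on the carbonyl side → ester.
–C(=O)NH2: carbonyl C bonded to C and to N → amide (the N is not a separate amine).
Amide appears at: H2NCO, CH(NHCOCH3), CH2CONHCH2, CH(NHCOCH3), CONH2 → 5.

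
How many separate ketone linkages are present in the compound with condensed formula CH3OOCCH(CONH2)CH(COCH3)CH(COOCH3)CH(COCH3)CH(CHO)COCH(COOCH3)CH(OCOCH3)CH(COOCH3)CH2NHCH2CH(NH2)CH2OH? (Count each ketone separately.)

3

CH3O–C(=O)–: carbonyl C bonded to C and to –OCH3 → ester (not ketone + ether).
pendant –CONH2: carbonyl C bonded to C and N → amide.
pendant –COCH3: carbonyl C bonded to two carbons → ketone.
pendant –COOCH3: carbonyl C bonded to C and –OCH3 → ester.
pendant –COCH3: carbonyl C bonded to two carbons → ketone.
pendant –CHO: carbonyl C bonded to C and H → aldehyde.
–C(=O)– with carbon on both sides → ketone.
pendant –COOCH3: carbonyl C bonded to C and –OCH3 → ester.
pendant –OC(=O)CH3: an acyloxy group → ester.
pendant –COOCH3: carbonyl C bonded to C and –OCH3 → ester.
C–N–C with sp³ carbons and no adjacent C=O → amine (secondary).
–NH2 on an sp³ carbon with no adjacent C=O → amine.
–OH on an sp³ carbon → alcohol.
Ketone appears at: CH(COCH3), CH(COCH3), CO → 3.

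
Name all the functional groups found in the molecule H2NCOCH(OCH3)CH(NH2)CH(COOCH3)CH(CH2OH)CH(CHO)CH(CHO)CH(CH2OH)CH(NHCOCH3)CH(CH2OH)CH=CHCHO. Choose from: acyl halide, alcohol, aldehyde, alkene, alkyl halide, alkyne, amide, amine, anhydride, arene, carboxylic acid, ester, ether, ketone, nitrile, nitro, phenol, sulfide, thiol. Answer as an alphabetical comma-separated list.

alcohol, aldehyde, alkene, amide, amine, ester, ether

Reading the structure from left to right:
  H2NCO: –C(=O)NH2: carbonyl C bonded to C and to N → amide (the N is not a separate amine).
  CH(OCH3): pendant –OCH3: C–O–C with sp³ C, no adjacent C=O → ether.
  CH(NH2): –NH2 on an sp³ carbon with no adjacent C=O → amine.
  CH(COOCH3): pendant –COOCH3: carbonyl C bonded to C and –OCH3 → ester.
  CH(CH2OH): pendant –CH2OH on an sp³ backbone C → alcohol.
  CH(CHO): pendant –CHO: carbonyl C bonded to C and H → aldehyde.
  CH(CHO): pendant –CHO: carbonyl C bonded to C and H → aldehyde.
  CH(CH2OH): pendant –CH2OH on an sp³ backbone C → alcohol.
  CH(NHCOCH3): pendant –NHC(=O)CH3: N bonded to a carbonyl → amide (not amine).
  CH(CH2OH): pendant –CH2OH on an sp³ backbone C → alcohol.
  CH=CH: C=C double bond → alkene.
  CHO: terminal –CHO: carbonyl C bonded to H and C → aldehyde.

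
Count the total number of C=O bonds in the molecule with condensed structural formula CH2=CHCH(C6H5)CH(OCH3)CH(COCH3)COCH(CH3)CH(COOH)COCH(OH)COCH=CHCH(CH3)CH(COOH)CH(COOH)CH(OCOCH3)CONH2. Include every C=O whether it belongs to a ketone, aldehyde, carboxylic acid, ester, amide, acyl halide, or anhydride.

9

CH(COCH3): ketone, 1 C=O (running total 1).
CO: ketone, 1 C=O (running total 2).
CH(COOH): carboxylic acid, 1 C=O (running total 3).
CO: ketone, 1 C=O (running total 4).
CO: ketone, 1 C=O (running total 5).
CH(COOH): carboxylic acid, 1 C=O (running total 6).
CH(COOH): carboxylic acid, 1 C=O (running total 7).
CH(OCOCH3): ester, 1 C=O (running total 8).
CONH2: amide, 1 C=O (running total 9).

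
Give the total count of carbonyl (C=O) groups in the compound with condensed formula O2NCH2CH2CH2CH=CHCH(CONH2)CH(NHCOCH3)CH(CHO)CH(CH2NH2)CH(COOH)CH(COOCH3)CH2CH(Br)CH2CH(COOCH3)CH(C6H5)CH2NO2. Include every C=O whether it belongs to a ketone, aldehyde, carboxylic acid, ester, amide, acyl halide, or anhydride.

6

CH(CONH2): amide, 1 C=O (running total 1).
CH(NHCOCH3): amide, 1 C=O (running total 2).
CH(CHO): aldehyde, 1 C=O (running total 3).
CH(COOH): carboxylic acid, 1 C=O (running total 4).
CH(COOCH3): ester, 1 C=O (running total 5).
CH(COOCH3): ester, 1 C=O (running total 6).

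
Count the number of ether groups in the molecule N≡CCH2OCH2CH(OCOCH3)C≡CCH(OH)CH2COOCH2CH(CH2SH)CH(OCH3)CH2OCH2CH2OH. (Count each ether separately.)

3

N≡C–: carbon triple-bonded to nitrogen → nitrile.
C–O–C with sp³ carbons on both sides and no adjacent C=O → ether.
pendant –OC(=O)CH3: an acyloxy group → ester.
C≡C triple bond → alkyne.
–OH on an sp³ carbon → alcohol (secondary).
–C(=O)–O–C with C on the carbonyl side → ester.
pendant –CH2SH → thiol.
pendant –OCH3: C–O–C with sp³ C, no adjacent C=O → ether.
C–O–C with sp³ carbons on both sides and no adjacent C=O → ether.
–OH on an sp³ carbon → alcohol.
Ether appears at: CH2OCH2, CH(OCH3), CH2OCH2 → 3.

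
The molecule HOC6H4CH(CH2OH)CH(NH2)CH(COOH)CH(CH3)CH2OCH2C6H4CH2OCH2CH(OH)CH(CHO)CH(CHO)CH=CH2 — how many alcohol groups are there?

2

–OH attached directly to an aromatic ring → phenol (not alcohol); the ring itself is an arene.
pendant –CH2OH on an sp³ backbone C → alcohol.
–NH2 on an sp³ carbon with no adjacent C=O → amine.
pendant –COOH: carbonyl C bonded to C and –OH → carboxylic acid.
C–O–C with sp³ carbons on both sides and no adjacent C=O → ether.
para-disubstituted benzene ring → arene.
C–O–C with sp³ carbons on both sides and no adjacent C=O → ether.
–OH on an sp³ carbon → alcohol (secondary).
pendant –CHO: carbonyl C bonded to C and H → aldehyde.
pendant –CHO: carbonyl C bonded to C and H → aldehyde.
C=C double bond → alkene.
Alcohol appears at: CH(CH2OH), CH(OH) → 2.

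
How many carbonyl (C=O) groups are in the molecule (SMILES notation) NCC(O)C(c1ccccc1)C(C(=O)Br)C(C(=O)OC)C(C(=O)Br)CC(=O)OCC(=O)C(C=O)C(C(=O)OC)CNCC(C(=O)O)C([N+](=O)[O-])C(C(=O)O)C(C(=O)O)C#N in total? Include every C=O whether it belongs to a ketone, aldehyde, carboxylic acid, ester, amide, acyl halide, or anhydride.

CH(COBr): acyl halide, 1 C=O (running total 1).
CH(COOCH3): ester, 1 C=O (running total 2).
CH(COBr): acyl halide, 1 C=O (running total 3).
CH2COOCH2: ester, 1 C=O (running total 4).
CO: ketone, 1 C=O (running total 5).
CH(CHO): aldehyde, 1 C=O (running total 6).
CH(COOCH3): ester, 1 C=O (running total 7).
CH(COOH): carboxylic acid, 1 C=O (running total 8).
CH(COOH): carboxylic acid, 1 C=O (running total 9).
CH(COOH): carboxylic acid, 1 C=O (running total 10).

10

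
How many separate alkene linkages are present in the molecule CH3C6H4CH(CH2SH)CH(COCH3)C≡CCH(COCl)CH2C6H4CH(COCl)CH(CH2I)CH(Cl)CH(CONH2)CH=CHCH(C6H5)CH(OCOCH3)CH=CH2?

2

Taking each segment in turn:
  C6H4: para-disubstituted benzene ring → arene.
  CH(CH2SH): pendant –CH2SH → thiol.
  CH(COCH3): pendant –COCH3: carbonyl C bonded to two carbons → ketone.
  C≡C: C≡C triple bond → alkyne.
  CH(COCl): pendant –C(=O)X: carbonyl C bonded to C and halogen → acyl halide.
  C6H4: para-disubstituted benzene ring → arene.
  CH(COCl): pendant –C(=O)X: carbonyl C bonded to C and halogen → acyl halide.
  CH(CH2I): pendant –CH2X: halogen on sp³ carbon → alkyl halide.
  CH(Cl): halogen on an sp³ carbon → alkyl halide.
  CH(CONH2): pendant –CONH2: carbonyl C bonded to C and N → amide.
  CH=CH: C=C double bond → alkene.
  CH(C6H5): pendant –C6H5: benzene ring → arene.
  CH(OCOCH3): pendant –OC(=O)CH3: an acyloxy group → ester.
  CH=CH2: C=C double bond → alkene.
Alkene appears at: CH=CH, CH=CH2 → 2.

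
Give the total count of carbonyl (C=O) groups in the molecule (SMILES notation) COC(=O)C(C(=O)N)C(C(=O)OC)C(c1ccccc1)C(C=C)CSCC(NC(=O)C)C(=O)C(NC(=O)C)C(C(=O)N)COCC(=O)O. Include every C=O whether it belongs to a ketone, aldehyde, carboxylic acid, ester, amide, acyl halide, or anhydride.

CH3OOC: ester, 1 C=O (running total 1).
CH(CONH2): amide, 1 C=O (running total 2).
CH(COOCH3): ester, 1 C=O (running total 3).
CH(NHCOCH3): amide, 1 C=O (running total 4).
CO: ketone, 1 C=O (running total 5).
CH(NHCOCH3): amide, 1 C=O (running total 6).
CH(CONH2): amide, 1 C=O (running total 7).
COOH: carboxylic acid, 1 C=O (running total 8).

8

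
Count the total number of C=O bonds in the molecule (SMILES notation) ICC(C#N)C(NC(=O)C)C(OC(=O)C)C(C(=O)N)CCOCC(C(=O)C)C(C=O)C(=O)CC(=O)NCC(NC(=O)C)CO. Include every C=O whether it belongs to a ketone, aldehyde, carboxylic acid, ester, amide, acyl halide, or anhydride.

CH(NHCOCH3): amide, 1 C=O (running total 1).
CH(OCOCH3): ester, 1 C=O (running total 2).
CH(CONH2): amide, 1 C=O (running total 3).
CH(COCH3): ketone, 1 C=O (running total 4).
CH(CHO): aldehyde, 1 C=O (running total 5).
CO: ketone, 1 C=O (running total 6).
CH2CONHCH2: amide, 1 C=O (running total 7).
CH(NHCOCH3): amide, 1 C=O (running total 8).

8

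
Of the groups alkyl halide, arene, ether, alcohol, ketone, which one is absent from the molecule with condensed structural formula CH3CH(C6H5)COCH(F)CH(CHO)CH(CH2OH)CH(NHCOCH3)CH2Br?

ether

ketone: present (CO — –C(=O)– with carbon on both sides → ketone).
arene: present (CH(C6H5) — pendant –C6H5: benzene ring → arene).
alcohol: present (CH(CH2OH) — pendant –CH2OH on an sp³ backbone C → alcohol).
alkyl halide: present (CH(F) — halogen on an sp³ carbon → alkyl halide).
ether: no segment matches this pattern.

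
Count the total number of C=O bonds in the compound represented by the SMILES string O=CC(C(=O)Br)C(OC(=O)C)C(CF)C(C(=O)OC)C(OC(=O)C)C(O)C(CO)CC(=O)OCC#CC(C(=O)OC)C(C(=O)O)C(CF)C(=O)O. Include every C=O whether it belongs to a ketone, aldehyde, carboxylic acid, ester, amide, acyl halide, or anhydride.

9

OHC: aldehyde, 1 C=O (running total 1).
CH(COBr): acyl halide, 1 C=O (running total 2).
CH(OCOCH3): ester, 1 C=O (running total 3).
CH(COOCH3): ester, 1 C=O (running total 4).
CH(OCOCH3): ester, 1 C=O (running total 5).
CH2COOCH2: ester, 1 C=O (running total 6).
CH(COOCH3): ester, 1 C=O (running total 7).
CH(COOH): carboxylic acid, 1 C=O (running total 8).
COOH: carboxylic acid, 1 C=O (running total 9).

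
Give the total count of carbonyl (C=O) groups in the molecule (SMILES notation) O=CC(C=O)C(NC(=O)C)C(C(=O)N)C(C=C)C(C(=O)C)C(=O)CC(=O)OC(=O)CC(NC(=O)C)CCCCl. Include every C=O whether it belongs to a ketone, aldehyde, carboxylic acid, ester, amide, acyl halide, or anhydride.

OHC: aldehyde, 1 C=O (running total 1).
CH(CHO): aldehyde, 1 C=O (running total 2).
CH(NHCOCH3): amide, 1 C=O (running total 3).
CH(CONH2): amide, 1 C=O (running total 4).
CH(COCH3): ketone, 1 C=O (running total 5).
CO: ketone, 1 C=O (running total 6).
CH2CO-O-COCH2: anhydride, 2 C=O (running total 8).
CH(NHCOCH3): amide, 1 C=O (running total 9).

9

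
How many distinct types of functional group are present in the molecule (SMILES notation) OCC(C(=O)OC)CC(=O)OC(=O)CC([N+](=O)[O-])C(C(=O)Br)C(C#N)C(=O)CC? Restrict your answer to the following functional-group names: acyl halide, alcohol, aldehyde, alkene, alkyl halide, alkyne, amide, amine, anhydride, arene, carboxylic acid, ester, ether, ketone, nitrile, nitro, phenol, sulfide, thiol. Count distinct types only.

7

HO– on an sp³ carbon → alcohol.
pendant –COOCH3: carbonyl C bonded to C and –OCH3 → ester.
two acyl groups sharing one oxygen, –C(=O)–O–C(=O)– → anhydride.
–NO2 on an sp³ carbon → nitro (the N=O is not a carbonyl).
pendant –C(=O)X: carbonyl C bonded to C and halogen → acyl halide.
pendant –C≡N: nitrile.
–C(=O)– with carbon on both sides → ketone.
Distinct types present: acyl halide, alcohol, anhydride, ester, ketone, nitrile, nitro.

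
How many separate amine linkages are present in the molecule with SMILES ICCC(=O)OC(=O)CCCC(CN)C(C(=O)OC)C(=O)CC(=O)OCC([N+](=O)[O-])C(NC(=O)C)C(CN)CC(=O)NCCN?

Reading the structure from left to right:
  ICH2: halogen on an sp³ carbon → alkyl halide.
  CH2CO-O-COCH2: two acyl groups sharing one oxygen, –C(=O)–O–C(=O)– → anhydride.
  CH(CH2NH2): pendant –CH2NH2: N on sp³ C, no adjacent C=O → amine.
  CH(COOCH3): pendant –COOCH3: carbonyl C bonded to C and –OCH3 → ester.
  CO: –C(=O)– with carbon on both sides → ketone.
  CH2COOCH2: –C(=O)–O–C with C on the carbonyl side → ester.
  CH(NO2): –NO2 on an sp³ carbon → nitro (the N=O is not a carbonyl).
  CH(NHCOCH3): pendant –NHC(=O)CH3: N bonded to a carbonyl → amide (not amine).
  CH(CH2NH2): pendant –CH2NH2: N on sp³ C, no adjacent C=O → amine.
  CH2CONHCH2: –C(=O)–N– linkage → amide (the N is not an amine).
  CH2NH2: –NH2 on an sp³ carbon with no adjacent C=O → amine.
Amine appears at: CH(CH2NH2), CH(CH2NH2), CH2NH2 → 3.

3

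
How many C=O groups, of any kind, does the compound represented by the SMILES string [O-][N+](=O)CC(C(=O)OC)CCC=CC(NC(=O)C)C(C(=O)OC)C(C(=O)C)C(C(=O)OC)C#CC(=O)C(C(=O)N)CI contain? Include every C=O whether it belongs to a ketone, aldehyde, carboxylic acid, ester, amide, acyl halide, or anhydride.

CH(COOCH3): ester, 1 C=O (running total 1).
CH(NHCOCH3): amide, 1 C=O (running total 2).
CH(COOCH3): ester, 1 C=O (running total 3).
CH(COCH3): ketone, 1 C=O (running total 4).
CH(COOCH3): ester, 1 C=O (running total 5).
CO: ketone, 1 C=O (running total 6).
CH(CONH2): amide, 1 C=O (running total 7).

7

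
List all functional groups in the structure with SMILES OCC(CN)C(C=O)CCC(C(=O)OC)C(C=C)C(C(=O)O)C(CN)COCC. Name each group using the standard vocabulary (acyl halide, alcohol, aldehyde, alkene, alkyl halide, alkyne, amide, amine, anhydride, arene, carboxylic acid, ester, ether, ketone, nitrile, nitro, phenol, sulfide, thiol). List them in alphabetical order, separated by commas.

HO– on an sp³ carbon → alcohol.
pendant –CH2NH2: N on sp³ C, no adjacent C=O → amine.
pendant –CHO: carbonyl C bonded to C and H → aldehyde.
pendant –COOCH3: carbonyl C bonded to C and –OCH3 → ester.
pendant –CH=CH2: C=C double bond → alkene.
pendant –COOH: carbonyl C bonded to C and –OH → carboxylic acid.
pendant –CH2NH2: N on sp³ C, no adjacent C=O → amine.
C–O–C with sp³ carbons on both sides and no adjacent C=O → ether.

alcohol, aldehyde, alkene, amine, carboxylic acid, ester, ether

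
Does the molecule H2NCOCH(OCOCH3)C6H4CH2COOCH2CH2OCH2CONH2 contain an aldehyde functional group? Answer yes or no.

Taking each segment in turn:
  H2NCO: –C(=O)NH2: carbonyl C bonded to C and to N → amide (the N is not a separate amine).
  CH(OCOCH3): pendant –OC(=O)CH3: an acyloxy group → ester.
  C6H4: para-disubstituted benzene ring → arene.
  CH2COOCH2: –C(=O)–O–C with C on the carbonyl side → ester.
  CH2OCH2: C–O–C with sp³ carbons on both sides and no adjacent C=O → ether.
  CONH2: –C(=O)NH2: carbonyl C bonded to C and to N → amide (the N is not a separate amine).
The groups actually present are: amide, arene, ester, ether.

no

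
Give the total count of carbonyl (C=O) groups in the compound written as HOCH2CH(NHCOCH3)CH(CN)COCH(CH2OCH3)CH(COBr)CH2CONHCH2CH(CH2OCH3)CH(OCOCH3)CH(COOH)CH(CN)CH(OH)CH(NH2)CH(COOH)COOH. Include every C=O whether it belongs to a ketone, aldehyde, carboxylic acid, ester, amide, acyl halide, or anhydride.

CH(NHCOCH3): amide, 1 C=O (running total 1).
CO: ketone, 1 C=O (running total 2).
CH(COBr): acyl halide, 1 C=O (running total 3).
CH2CONHCH2: amide, 1 C=O (running total 4).
CH(OCOCH3): ester, 1 C=O (running total 5).
CH(COOH): carboxylic acid, 1 C=O (running total 6).
CH(COOH): carboxylic acid, 1 C=O (running total 7).
COOH: carboxylic acid, 1 C=O (running total 8).

8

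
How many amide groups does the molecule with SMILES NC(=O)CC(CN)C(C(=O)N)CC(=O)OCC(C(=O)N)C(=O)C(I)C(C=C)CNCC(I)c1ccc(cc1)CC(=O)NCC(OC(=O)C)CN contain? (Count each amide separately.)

Taking each segment in turn:
  H2NCO: –C(=O)NH2: carbonyl C bonded to C and to N → amide (the N is not a separate amine).
  CH(CH2NH2): pendant –CH2NH2: N on sp³ C, no adjacent C=O → amine.
  CH(CONH2): pendant –CONH2: carbonyl C bonded to C and N → amide.
  CH2COOCH2: –C(=O)–O–C with C on the carbonyl side → ester.
  CH(CONH2): pendant –CONH2: carbonyl C bonded to C and N → amide.
  CO: –C(=O)– with carbon on both sides → ketone.
  CH(I): halogen on an sp³ carbon → alkyl halide.
  CH(CH=CH2): pendant –CH=CH2: C=C double bond → alkene.
  CH2NHCH2: C–N–C with sp³ carbons and no adjacent C=O → amine (secondary).
  CH(I): halogen on an sp³ carbon → alkyl halide.
  C6H4: para-disubstituted benzene ring → arene.
  CH2CONHCH2: –C(=O)–N– linkage → amide (the N is not an amine).
  CH(OCOCH3): pendant –OC(=O)CH3: an acyloxy group → ester.
  CH2NH2: –NH2 on an sp³ carbon with no adjacent C=O → amine.
Amide appears at: H2NCO, CH(CONH2), CH(CONH2), CH2CONHCH2 → 4.

4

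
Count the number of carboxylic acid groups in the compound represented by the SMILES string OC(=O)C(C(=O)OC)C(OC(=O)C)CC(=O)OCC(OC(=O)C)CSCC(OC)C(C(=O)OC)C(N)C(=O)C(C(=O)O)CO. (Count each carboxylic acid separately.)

2

Working along the chain:
  HOOC: –COOH: carbonyl C bonded to –OH and C → carboxylic acid (the –OH is not a separate alcohol).
  CH(COOCH3): pendant –COOCH3: carbonyl C bonded to C and –OCH3 → ester.
  CH(OCOCH3): pendant –OC(=O)CH3: an acyloxy group → ester.
  CH2COOCH2: –C(=O)–O–C with C on the carbonyl side → ester.
  CH(OCOCH3): pendant –OC(=O)CH3: an acyloxy group → ester.
  CH2SCH2: C–S–C linkage → sulfide (thioether).
  CH(OCH3): pendant –OCH3: C–O–C with sp³ C, no adjacent C=O → ether.
  CH(COOCH3): pendant –COOCH3: carbonyl C bonded to C and –OCH3 → ester.
  CH(NH2): –NH2 on an sp³ carbon with no adjacent C=O → amine.
  CO: –C(=O)– with carbon on both sides → ketone.
  CH(COOH): pendant –COOH: carbonyl C bonded to C and –OH → carboxylic acid.
  CH2OH: –OH on an sp³ carbon → alcohol.
Carboxylic acid appears at: HOOC, CH(COOH) → 2.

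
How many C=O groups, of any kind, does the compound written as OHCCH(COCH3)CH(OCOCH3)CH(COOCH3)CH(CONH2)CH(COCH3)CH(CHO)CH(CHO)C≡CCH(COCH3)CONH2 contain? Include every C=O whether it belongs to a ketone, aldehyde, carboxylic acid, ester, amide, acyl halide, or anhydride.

10

OHC: aldehyde, 1 C=O (running total 1).
CH(COCH3): ketone, 1 C=O (running total 2).
CH(OCOCH3): ester, 1 C=O (running total 3).
CH(COOCH3): ester, 1 C=O (running total 4).
CH(CONH2): amide, 1 C=O (running total 5).
CH(COCH3): ketone, 1 C=O (running total 6).
CH(CHO): aldehyde, 1 C=O (running total 7).
CH(CHO): aldehyde, 1 C=O (running total 8).
CH(COCH3): ketone, 1 C=O (running total 9).
CONH2: amide, 1 C=O (running total 10).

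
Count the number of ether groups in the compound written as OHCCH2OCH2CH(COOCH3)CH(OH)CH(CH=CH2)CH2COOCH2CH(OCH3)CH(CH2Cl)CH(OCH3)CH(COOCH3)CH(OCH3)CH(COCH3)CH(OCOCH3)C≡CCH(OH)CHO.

4

terminal –CHO: carbonyl C bonded to H and C → aldehyde.
C–O–C with sp³ carbons on both sides and no adjacent C=O → ether.
pendant –COOCH3: carbonyl C bonded to C and –OCH3 → ester.
–OH on an sp³ carbon → alcohol (secondary).
pendant –CH=CH2: C=C double bond → alkene.
–C(=O)–O–C with C on the carbonyl side → ester.
pendant –OCH3: C–O–C with sp³ C, no adjacent C=O → ether.
pendant –CH2X: halogen on sp³ carbon → alkyl halide.
pendant –OCH3: C–O–C with sp³ C, no adjacent C=O → ether.
pendant –COOCH3: carbonyl C bonded to C and –OCH3 → ester.
pendant –OCH3: C–O–C with sp³ C, no adjacent C=O → ether.
pendant –COCH3: carbonyl C bonded to two carbons → ketone.
pendant –OC(=O)CH3: an acyloxy group → ester.
C≡C triple bond → alkyne.
–OH on an sp³ carbon → alcohol (secondary).
terminal –CHO: carbonyl C bonded to H and C → aldehyde.
Ether appears at: CH2OCH2, CH(OCH3), CH(OCH3), CH(OCH3) → 4.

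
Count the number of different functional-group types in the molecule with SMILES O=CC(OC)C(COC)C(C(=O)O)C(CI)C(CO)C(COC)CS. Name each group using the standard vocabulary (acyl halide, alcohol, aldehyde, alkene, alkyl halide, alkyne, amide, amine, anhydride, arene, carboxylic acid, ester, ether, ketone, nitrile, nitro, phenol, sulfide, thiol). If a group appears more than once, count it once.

6

Working along the chain:
  OHC: terminal –CHO: carbonyl C bonded to H and C → aldehyde.
  CH(OCH3): pendant –OCH3: C–O–C with sp³ C, no adjacent C=O → ether.
  CH(CH2OCH3): pendant –CH2OCH3: C–O–C linkage → ether.
  CH(COOH): pendant –COOH: carbonyl C bonded to C and –OH → carboxylic acid.
  CH(CH2I): pendant –CH2X: halogen on sp³ carbon → alkyl halide.
  CH(CH2OH): pendant –CH2OH on an sp³ backbone C → alcohol.
  CH(CH2OCH3): pendant –CH2OCH3: C–O–C linkage → ether.
  CH2SH: –SH on an sp³ carbon → thiol.
Distinct types present: alcohol, aldehyde, alkyl halide, carboxylic acid, ether, thiol.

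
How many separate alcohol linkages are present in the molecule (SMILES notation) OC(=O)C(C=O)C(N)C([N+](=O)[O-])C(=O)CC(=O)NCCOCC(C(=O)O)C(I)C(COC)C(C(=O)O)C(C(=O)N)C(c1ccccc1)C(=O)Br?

0

Working along the chain:
  HOOC: –COOH: carbonyl C bonded to –OH and C → carboxylic acid (the –OH is not a separate alcohol).
  CH(CHO): pendant –CHO: carbonyl C bonded to C and H → aldehyde.
  CH(NH2): –NH2 on an sp³ carbon with no adjacent C=O → amine.
  CH(NO2): –NO2 on an sp³ carbon → nitro (the N=O is not a carbonyl).
  CO: –C(=O)– with carbon on both sides → ketone.
  CH2CONHCH2: –C(=O)–N– linkage → amide (the N is not an amine).
  CH2OCH2: C–O–C with sp³ carbons on both sides and no adjacent C=O → ether.
  CH(COOH): pendant –COOH: carbonyl C bonded to C and –OH → carboxylic acid.
  CH(I): halogen on an sp³ carbon → alkyl halide.
  CH(CH2OCH3): pendant –CH2OCH3: C–O–C linkage → ether.
  CH(COOH): pendant –COOH: carbonyl C bonded to C and –OH → carboxylic acid.
  CH(CONH2): pendant –CONH2: carbonyl C bonded to C and N → amide.
  CH(C6H5): pendant –C6H5: benzene ring → arene.
  COBr: –C(=O)Br: carbonyl C bonded to C and to a halogen → acyl halide (not alkyl halide).
No segment is a alcohol: HOOC is carboxylic acid, not alcohol; CH(CHO) is aldehyde, not alcohol; CO is ketone, not alcohol. → 0.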